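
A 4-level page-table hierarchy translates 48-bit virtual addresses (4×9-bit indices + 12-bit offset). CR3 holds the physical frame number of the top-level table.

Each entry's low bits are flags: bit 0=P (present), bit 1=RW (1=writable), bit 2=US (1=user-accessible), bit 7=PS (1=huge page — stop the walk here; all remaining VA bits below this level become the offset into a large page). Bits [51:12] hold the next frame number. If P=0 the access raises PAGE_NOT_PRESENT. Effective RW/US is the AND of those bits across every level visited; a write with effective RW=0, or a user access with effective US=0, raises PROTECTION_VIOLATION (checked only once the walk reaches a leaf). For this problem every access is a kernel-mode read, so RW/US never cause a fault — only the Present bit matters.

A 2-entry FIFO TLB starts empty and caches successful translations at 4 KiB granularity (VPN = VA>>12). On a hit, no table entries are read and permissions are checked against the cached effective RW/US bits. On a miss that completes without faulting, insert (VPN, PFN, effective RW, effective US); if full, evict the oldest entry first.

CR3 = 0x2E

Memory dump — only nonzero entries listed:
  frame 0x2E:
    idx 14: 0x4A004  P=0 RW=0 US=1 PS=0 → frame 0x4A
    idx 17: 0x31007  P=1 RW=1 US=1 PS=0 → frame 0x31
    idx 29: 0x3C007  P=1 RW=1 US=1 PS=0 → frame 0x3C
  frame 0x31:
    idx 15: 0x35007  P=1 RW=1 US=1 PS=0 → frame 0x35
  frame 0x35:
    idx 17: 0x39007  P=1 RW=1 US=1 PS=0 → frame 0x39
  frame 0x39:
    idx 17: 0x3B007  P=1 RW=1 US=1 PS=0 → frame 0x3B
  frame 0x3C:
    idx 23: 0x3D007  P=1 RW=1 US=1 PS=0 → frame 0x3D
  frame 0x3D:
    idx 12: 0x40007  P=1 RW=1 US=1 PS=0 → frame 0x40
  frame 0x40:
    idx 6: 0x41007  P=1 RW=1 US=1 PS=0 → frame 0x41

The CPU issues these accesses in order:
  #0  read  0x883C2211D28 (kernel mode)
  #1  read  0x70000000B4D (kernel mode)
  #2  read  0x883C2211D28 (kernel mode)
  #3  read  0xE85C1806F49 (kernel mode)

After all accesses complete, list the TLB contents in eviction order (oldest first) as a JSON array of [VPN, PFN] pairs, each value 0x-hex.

Trace:
#0 VA=0x883C2211D28 (r,kernel):
  L0 @0x2E[17] → 0x31007  P=1,RW=1,US=1,PS=0
  L1 @0x31[15] → 0x35007  P=1,RW=1,US=1,PS=0
  L2 @0x35[17] → 0x39007  P=1,RW=1,US=1,PS=0
  L3 @0x39[17] → 0x3B007  P=1,RW=1,US=1,PS=0
  ⇒ phys 0x3BD28  [4 reads]
#1 VA=0x70000000B4D (r,kernel):
  L0 @0x2E[14] → 0x4A004  P=0,RW=0,US=1,PS=0
  ✗ PAGE_NOT_PRESENT  [1 reads]
#2 VA=0x883C2211D28 (r,kernel):
  TLB hit vpn=0x883C2211 → PA=0x3BD28
#3 VA=0xE85C1806F49 (r,kernel):
  L0 @0x2E[29] → 0x3C007  P=1,RW=1,US=1,PS=0
  L1 @0x3C[23] → 0x3D007  P=1,RW=1,US=1,PS=0
  L2 @0x3D[12] → 0x40007  P=1,RW=1,US=1,PS=0
  L3 @0x40[6] → 0x41007  P=1,RW=1,US=1,PS=0
  ⇒ phys 0x41F49  [4 reads]

TLB: [["0x883C2211", "0x3B"], ["0xE85C1806", "0x41"]]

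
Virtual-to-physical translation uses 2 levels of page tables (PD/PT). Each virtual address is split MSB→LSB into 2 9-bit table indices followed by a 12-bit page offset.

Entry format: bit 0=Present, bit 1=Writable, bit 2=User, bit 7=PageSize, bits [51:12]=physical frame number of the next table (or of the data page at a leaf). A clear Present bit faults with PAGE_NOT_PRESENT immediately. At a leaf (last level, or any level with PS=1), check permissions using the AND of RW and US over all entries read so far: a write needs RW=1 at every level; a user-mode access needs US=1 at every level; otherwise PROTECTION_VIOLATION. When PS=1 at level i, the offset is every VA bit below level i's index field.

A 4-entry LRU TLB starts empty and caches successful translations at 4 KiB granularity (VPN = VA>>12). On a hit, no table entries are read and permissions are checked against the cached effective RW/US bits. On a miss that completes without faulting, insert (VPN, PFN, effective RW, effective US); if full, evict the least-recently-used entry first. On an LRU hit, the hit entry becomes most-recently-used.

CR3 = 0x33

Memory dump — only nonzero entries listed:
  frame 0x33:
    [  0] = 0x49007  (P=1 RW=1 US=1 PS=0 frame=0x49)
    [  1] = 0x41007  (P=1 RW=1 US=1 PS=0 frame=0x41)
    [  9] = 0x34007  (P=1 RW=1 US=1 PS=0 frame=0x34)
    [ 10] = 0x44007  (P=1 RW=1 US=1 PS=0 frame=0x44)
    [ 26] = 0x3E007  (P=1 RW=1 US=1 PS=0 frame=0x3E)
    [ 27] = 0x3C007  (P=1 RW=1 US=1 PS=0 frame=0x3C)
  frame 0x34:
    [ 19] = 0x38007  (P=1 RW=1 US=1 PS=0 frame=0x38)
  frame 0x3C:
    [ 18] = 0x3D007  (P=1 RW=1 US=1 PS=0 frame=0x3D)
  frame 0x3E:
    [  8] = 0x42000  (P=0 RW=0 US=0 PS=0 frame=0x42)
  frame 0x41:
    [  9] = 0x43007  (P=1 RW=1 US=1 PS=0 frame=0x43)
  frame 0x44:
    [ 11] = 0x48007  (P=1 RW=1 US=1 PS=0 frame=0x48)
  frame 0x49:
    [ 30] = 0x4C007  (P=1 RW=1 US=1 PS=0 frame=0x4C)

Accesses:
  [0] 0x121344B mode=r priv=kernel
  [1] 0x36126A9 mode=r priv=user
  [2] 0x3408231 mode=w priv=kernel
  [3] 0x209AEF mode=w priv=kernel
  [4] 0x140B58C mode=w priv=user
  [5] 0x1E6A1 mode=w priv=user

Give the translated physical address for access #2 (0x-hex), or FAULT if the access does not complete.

Per-access translation:
#0 VA=0x121344B (r,kernel):
  [0] read 0x33 idx=9: raw=0x34007 flags P=1 W=1 U=1 S=0
  [1] read 0x34 idx=19: raw=0x38007 flags P=1 W=1 U=1 S=0
  → PA=0x3844B  (2 entries read)
#1 VA=0x36126A9 (r,user):
  [0] read 0x33 idx=27: raw=0x3C007 flags P=1 W=1 U=1 S=0
  [1] read 0x3C idx=18: raw=0x3D007 flags P=1 W=1 U=1 S=0
  → PA=0x3D6A9  (2 entries read)
#2 VA=0x3408231 (w,kernel):
  [0] read 0x33 idx=26: raw=0x3E007 flags P=1 W=1 U=1 S=0
  [1] read 0x3E idx=8: raw=0x42000 flags P=0 W=0 U=0 S=0
  → PAGE_NOT_PRESENT  (2 entries read)
#3 VA=0x209AEF (w,kernel):
  [0] read 0x33 idx=1: raw=0x41007 flags P=1 W=1 U=1 S=0
  [1] read 0x41 idx=9: raw=0x43007 flags P=1 W=1 U=1 S=0
  → PA=0x43AEF  (2 entries read)
#4 VA=0x140B58C (w,user):
  [0] read 0x33 idx=10: raw=0x44007 flags P=1 W=1 U=1 S=0
  [1] read 0x44 idx=11: raw=0x48007 flags P=1 W=1 U=1 S=0
  → PA=0x4858C  (2 entries read)
#5 VA=0x1E6A1 (w,user):
  [0] read 0x33 idx=0: raw=0x49007 flags P=1 W=1 U=1 S=0
  [1] read 0x49 idx=30: raw=0x4C007 flags P=1 W=1 U=1 S=0
  → PA=0x4C6A1  (2 entries read)

Access #2 PA: FAULT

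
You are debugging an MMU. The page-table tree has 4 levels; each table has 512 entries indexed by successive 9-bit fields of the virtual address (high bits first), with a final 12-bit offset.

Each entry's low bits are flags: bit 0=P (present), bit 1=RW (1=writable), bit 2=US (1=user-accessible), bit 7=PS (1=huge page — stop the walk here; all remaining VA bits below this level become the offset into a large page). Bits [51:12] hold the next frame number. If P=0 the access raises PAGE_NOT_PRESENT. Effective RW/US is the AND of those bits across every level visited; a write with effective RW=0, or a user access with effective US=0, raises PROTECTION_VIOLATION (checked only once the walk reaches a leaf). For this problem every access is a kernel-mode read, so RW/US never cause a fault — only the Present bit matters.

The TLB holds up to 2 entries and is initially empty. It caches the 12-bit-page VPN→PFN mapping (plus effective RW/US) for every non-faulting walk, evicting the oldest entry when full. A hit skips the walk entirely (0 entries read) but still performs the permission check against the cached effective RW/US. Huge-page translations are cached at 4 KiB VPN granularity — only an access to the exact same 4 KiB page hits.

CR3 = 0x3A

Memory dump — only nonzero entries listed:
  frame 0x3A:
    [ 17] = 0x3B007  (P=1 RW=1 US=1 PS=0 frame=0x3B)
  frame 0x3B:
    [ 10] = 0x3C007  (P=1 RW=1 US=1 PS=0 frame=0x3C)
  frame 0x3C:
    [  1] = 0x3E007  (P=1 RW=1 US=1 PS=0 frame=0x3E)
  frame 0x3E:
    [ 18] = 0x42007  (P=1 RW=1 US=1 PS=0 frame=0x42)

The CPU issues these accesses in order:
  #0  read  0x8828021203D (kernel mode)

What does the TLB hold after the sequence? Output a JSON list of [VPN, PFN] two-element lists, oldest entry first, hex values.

Trace:
#0 VA=0x8828021203D (r,kernel):
  [0] read 0x3A idx=17: raw=0x3B007 flags P=1 W=1 U=1 S=0
  [1] read 0x3B idx=10: raw=0x3C007 flags P=1 W=1 U=1 S=0
  [2] read 0x3C idx=1: raw=0x3E007 flags P=1 W=1 U=1 S=0
  [3] read 0x3E idx=18: raw=0x42007 flags P=1 W=1 U=1 S=0
  ⇒ phys 0x4203D  [4 reads]

TLB: [["0x88280212", "0x42"]]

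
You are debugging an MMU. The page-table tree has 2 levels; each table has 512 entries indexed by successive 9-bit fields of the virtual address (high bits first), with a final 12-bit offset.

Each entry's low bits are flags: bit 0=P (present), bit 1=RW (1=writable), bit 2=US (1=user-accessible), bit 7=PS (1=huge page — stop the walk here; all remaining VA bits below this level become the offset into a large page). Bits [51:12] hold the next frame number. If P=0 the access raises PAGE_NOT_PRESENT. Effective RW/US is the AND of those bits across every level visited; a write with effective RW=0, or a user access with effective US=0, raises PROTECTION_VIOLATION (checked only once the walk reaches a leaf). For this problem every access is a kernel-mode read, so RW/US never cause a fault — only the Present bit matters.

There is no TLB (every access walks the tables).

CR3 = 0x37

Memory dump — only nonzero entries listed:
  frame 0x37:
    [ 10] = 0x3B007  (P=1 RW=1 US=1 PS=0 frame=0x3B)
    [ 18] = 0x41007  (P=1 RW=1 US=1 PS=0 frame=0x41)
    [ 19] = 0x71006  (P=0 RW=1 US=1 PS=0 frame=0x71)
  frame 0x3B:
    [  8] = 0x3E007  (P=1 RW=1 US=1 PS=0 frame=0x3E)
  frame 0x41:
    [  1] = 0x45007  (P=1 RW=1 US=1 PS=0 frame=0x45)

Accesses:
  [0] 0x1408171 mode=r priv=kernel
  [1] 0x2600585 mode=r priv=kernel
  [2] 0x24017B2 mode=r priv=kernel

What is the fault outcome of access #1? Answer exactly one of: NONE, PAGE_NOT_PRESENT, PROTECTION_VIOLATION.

Walk each access:
#0 VA=0x1408171 (r,kernel):
  [0] read 0x37 idx=10: raw=0x3B007 flags P=1 W=1 U=1 S=0
  [1] read 0x3B idx=8: raw=0x3E007 flags P=1 W=1 U=1 S=0
  ✓ 0x3E171  — 2 lookups
#1 VA=0x2600585 (r,kernel):
  [0] read 0x37 idx=19: raw=0x71006 flags P=0 W=1 U=1 S=0
  → PAGE_NOT_PRESENT  (1 entries read)
#2 VA=0x24017B2 (r,kernel):
  [0] read 0x37 idx=18: raw=0x41007 flags P=1 W=1 U=1 S=0
  [1] read 0x41 idx=1: raw=0x45007 flags P=1 W=1 U=1 S=0
  ✓ 0x457B2  — 2 lookups

Access #1 fault: PAGE_NOT_PRESENT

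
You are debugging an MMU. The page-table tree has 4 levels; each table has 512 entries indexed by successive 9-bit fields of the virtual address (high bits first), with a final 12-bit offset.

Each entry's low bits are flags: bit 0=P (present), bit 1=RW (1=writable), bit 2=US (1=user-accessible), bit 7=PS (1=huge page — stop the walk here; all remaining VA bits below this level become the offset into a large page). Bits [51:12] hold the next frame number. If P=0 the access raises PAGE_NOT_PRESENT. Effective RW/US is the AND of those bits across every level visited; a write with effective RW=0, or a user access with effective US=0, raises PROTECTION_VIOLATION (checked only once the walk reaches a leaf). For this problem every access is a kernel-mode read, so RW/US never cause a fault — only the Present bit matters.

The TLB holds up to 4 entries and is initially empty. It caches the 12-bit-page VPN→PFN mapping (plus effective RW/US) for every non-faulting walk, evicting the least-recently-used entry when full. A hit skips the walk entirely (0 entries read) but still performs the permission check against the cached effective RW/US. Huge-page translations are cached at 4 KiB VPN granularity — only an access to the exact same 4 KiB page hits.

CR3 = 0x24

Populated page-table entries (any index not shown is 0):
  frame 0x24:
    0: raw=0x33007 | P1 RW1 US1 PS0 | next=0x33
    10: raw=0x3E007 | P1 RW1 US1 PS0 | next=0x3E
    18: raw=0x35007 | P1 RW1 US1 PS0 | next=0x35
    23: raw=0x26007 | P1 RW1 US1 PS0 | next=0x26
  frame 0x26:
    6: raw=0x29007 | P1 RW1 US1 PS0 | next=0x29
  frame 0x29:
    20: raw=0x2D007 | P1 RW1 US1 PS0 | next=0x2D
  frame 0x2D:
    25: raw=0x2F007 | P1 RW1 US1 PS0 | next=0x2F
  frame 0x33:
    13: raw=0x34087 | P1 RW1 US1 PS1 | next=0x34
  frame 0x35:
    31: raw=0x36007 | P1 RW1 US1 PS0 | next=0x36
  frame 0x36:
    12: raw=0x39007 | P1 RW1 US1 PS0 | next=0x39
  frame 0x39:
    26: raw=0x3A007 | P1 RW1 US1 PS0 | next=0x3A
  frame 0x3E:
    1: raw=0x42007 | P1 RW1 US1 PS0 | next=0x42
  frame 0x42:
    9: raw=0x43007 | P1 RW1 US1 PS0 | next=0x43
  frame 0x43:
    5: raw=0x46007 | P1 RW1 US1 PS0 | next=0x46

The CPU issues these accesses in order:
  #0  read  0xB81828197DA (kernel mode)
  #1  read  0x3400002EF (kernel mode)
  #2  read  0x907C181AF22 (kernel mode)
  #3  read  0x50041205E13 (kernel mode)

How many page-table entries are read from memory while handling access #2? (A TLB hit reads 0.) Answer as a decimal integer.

Walk each access:
#0 VA=0xB81828197DA (r,kernel):
  L0: frame=0x24 idx=23 entry=0x26007 [P=1 RW=1 US=1 PS=0]
  L1: frame=0x26 idx=6 entry=0x29007 [P=1 RW=1 US=1 PS=0]
  L2: frame=0x29 idx=20 entry=0x2D007 [P=1 RW=1 US=1 PS=0]
  L3: frame=0x2D idx=25 entry=0x2F007 [P=1 RW=1 US=1 PS=0]
  ✓ 0x2F7DA  — 4 lookups
#1 VA=0x3400002EF (r,kernel):
  L0: frame=0x24 idx=0 entry=0x33007 [P=1 RW=1 US=1 PS=0]
  L1: frame=0x33 idx=13 entry=0x34087 [P=1 RW=1 US=1 PS=1]
  ✓ 0x342EF (huge @L1)  — 2 lookups
#2 VA=0x907C181AF22 (r,kernel):
  L0: frame=0x24 idx=18 entry=0x35007 [P=1 RW=1 US=1 PS=0]
  L1: frame=0x35 idx=31 entry=0x36007 [P=1 RW=1 US=1 PS=0]
  L2: frame=0x36 idx=12 entry=0x39007 [P=1 RW=1 US=1 PS=0]
  L3: frame=0x39 idx=26 entry=0x3A007 [P=1 RW=1 US=1 PS=0]
  ✓ 0x3AF22  — 4 lookups
#3 VA=0x50041205E13 (r,kernel):
  L0: frame=0x24 idx=10 entry=0x3E007 [P=1 RW=1 US=1 PS=0]
  L1: frame=0x3E idx=1 entry=0x42007 [P=1 RW=1 US=1 PS=0]
  L2: frame=0x42 idx=9 entry=0x43007 [P=1 RW=1 US=1 PS=0]
  L3: frame=0x43 idx=5 entry=0x46007 [P=1 RW=1 US=1 PS=0]
  ✓ 0x46E13  — 4 lookups

Entries read for #2: 4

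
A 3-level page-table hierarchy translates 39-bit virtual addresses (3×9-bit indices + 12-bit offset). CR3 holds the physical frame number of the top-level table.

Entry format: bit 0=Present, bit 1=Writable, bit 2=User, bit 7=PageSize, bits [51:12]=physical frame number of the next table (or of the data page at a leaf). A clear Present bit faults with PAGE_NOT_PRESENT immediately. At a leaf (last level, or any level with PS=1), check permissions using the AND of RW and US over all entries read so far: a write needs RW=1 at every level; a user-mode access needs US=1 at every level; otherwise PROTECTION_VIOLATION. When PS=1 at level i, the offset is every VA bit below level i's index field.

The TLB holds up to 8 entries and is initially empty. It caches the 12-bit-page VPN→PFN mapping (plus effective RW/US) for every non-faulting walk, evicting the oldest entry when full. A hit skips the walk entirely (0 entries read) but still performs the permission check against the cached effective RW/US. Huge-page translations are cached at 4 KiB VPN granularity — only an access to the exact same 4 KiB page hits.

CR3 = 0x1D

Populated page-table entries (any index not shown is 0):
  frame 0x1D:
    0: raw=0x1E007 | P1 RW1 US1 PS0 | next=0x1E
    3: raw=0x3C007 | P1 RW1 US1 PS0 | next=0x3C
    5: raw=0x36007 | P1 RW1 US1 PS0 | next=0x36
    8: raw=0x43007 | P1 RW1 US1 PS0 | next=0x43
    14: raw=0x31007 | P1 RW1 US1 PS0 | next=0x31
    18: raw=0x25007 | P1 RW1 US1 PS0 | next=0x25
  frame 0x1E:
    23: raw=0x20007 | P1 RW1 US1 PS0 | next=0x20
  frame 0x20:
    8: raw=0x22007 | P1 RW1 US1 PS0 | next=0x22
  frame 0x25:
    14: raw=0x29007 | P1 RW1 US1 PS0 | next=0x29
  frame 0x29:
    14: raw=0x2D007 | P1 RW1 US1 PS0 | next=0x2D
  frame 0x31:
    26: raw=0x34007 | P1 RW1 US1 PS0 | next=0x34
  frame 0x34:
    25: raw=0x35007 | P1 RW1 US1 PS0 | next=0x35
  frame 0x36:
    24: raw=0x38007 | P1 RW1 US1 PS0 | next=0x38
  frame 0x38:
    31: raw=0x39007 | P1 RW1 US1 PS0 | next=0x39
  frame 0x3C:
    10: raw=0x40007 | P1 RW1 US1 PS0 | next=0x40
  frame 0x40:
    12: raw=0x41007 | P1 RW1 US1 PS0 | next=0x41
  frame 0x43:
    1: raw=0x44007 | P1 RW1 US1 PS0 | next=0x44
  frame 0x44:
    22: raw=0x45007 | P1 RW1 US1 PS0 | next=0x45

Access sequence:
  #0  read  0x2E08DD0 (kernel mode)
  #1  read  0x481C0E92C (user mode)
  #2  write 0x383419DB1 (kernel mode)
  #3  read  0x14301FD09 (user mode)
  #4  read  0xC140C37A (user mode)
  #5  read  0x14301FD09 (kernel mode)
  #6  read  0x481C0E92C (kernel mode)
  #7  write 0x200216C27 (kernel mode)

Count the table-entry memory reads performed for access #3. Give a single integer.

Walk each access:
#0 VA=0x2E08DD0 (r,kernel):
  lvl0: tbl 0x1D, slot 0 ⇒ 0x1E007 (P1/RW1/US1/PS0)
  lvl1: tbl 0x1E, slot 23 ⇒ 0x20007 (P1/RW1/US1/PS0)
  lvl2: tbl 0x20, slot 8 ⇒ 0x22007 (P1/RW1/US1/PS0)
  → PA=0x22DD0  (3 entries read)
#1 VA=0x481C0E92C (r,user):
  lvl0: tbl 0x1D, slot 18 ⇒ 0x25007 (P1/RW1/US1/PS0)
  lvl1: tbl 0x25, slot 14 ⇒ 0x29007 (P1/RW1/US1/PS0)
  lvl2: tbl 0x29, slot 14 ⇒ 0x2D007 (P1/RW1/US1/PS0)
  → PA=0x2D92C  (3 entries read)
#2 VA=0x383419DB1 (w,kernel):
  lvl0: tbl 0x1D, slot 14 ⇒ 0x31007 (P1/RW1/US1/PS0)
  lvl1: tbl 0x31, slot 26 ⇒ 0x34007 (P1/RW1/US1/PS0)
  lvl2: tbl 0x34, slot 25 ⇒ 0x35007 (P1/RW1/US1/PS0)
  → PA=0x35DB1  (3 entries read)
#3 VA=0x14301FD09 (r,user):
  lvl0: tbl 0x1D, slot 5 ⇒ 0x36007 (P1/RW1/US1/PS0)
  lvl1: tbl 0x36, slot 24 ⇒ 0x38007 (P1/RW1/US1/PS0)
  lvl2: tbl 0x38, slot 31 ⇒ 0x39007 (P1/RW1/US1/PS0)
  → PA=0x39D09  (3 entries read)
#4 VA=0xC140C37A (r,user):
  lvl0: tbl 0x1D, slot 3 ⇒ 0x3C007 (P1/RW1/US1/PS0)
  lvl1: tbl 0x3C, slot 10 ⇒ 0x40007 (P1/RW1/US1/PS0)
  lvl2: tbl 0x40, slot 12 ⇒ 0x41007 (P1/RW1/US1/PS0)
  → PA=0x4137A  (3 entries read)
#5 VA=0x14301FD09 (r,kernel):
  TLB hit vpn=0x14301F → PA=0x39D09
#6 VA=0x481C0E92C (r,kernel):
  TLB hit vpn=0x481C0E → PA=0x2D92C
#7 VA=0x200216C27 (w,kernel):
  lvl0: tbl 0x1D, slot 8 ⇒ 0x43007 (P1/RW1/US1/PS0)
  lvl1: tbl 0x43, slot 1 ⇒ 0x44007 (P1/RW1/US1/PS0)
  lvl2: tbl 0x44, slot 22 ⇒ 0x45007 (P1/RW1/US1/PS0)
  → PA=0x45C27  (3 entries read)

Entries read for #3: 3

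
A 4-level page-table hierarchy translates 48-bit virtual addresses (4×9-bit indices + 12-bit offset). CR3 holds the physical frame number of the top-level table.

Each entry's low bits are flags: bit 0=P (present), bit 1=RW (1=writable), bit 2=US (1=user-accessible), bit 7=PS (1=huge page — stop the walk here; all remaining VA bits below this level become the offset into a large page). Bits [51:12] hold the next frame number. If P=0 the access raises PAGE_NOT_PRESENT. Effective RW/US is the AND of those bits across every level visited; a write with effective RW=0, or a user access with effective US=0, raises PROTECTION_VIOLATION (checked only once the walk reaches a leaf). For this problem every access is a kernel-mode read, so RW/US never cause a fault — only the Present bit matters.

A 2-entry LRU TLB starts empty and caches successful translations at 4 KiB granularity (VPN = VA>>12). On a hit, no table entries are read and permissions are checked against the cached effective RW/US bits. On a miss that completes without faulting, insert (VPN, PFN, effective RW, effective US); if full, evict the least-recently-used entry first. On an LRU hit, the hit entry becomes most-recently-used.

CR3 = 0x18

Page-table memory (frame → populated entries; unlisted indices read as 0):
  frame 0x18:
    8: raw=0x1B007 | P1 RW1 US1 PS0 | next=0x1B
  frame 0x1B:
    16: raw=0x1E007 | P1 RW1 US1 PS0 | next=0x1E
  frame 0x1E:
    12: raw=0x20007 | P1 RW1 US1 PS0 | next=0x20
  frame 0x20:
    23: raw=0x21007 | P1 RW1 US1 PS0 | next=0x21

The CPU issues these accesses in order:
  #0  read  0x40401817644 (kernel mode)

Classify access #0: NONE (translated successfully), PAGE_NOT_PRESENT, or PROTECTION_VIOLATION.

Per-access translation:
#0 VA=0x40401817644 (r,kernel):
  L0: frame=0x18 idx=8 entry=0x1B007 [P=1 RW=1 US=1 PS=0]
  L1: frame=0x1B idx=16 entry=0x1E007 [P=1 RW=1 US=1 PS=0]
  L2: frame=0x1E idx=12 entry=0x20007 [P=1 RW=1 US=1 PS=0]
  L3: frame=0x20 idx=23 entry=0x21007 [P=1 RW=1 US=1 PS=0]
  → PA=0x21644  (4 entries read)

Access #0 fault: NONE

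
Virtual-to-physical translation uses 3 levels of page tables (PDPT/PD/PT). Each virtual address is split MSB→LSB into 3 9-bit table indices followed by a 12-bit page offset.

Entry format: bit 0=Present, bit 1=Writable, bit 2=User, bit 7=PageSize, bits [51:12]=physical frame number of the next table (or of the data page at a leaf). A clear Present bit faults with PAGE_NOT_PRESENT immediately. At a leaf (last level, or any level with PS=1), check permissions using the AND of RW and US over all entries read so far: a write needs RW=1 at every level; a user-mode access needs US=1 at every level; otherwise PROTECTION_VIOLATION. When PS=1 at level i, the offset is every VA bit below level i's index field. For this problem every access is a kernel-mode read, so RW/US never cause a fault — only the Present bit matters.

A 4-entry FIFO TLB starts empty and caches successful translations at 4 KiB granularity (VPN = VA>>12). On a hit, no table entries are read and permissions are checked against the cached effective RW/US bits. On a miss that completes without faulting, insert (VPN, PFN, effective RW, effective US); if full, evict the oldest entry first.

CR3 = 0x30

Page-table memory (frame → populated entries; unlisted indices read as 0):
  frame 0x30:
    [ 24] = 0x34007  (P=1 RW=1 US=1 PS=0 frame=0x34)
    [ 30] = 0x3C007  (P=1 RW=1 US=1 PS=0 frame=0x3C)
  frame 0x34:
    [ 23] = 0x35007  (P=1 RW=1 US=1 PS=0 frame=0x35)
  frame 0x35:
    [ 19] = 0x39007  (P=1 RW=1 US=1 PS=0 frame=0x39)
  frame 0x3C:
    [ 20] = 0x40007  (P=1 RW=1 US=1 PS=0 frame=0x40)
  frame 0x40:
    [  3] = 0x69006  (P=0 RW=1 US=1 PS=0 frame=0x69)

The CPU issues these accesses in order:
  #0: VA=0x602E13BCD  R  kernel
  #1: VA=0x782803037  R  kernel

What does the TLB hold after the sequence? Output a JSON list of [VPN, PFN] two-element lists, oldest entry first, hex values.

Walk each access:
#0 VA=0x602E13BCD (r,kernel):
  L0 @0x30[24] → 0x34007  P=1,RW=1,US=1,PS=0
  L1 @0x34[23] → 0x35007  P=1,RW=1,US=1,PS=0
  L2 @0x35[19] → 0x39007  P=1,RW=1,US=1,PS=0
  → PA=0x39BCD  (3 entries read)
#1 VA=0x782803037 (r,kernel):
  L0 @0x30[30] → 0x3C007  P=1,RW=1,US=1,PS=0
  L1 @0x3C[20] → 0x40007  P=1,RW=1,US=1,PS=0
  L2 @0x40[3] → 0x69006  P=0,RW=1,US=1,PS=0
  → PAGE_NOT_PRESENT  (3 entries read)

TLB: [["0x602E13", "0x39"]]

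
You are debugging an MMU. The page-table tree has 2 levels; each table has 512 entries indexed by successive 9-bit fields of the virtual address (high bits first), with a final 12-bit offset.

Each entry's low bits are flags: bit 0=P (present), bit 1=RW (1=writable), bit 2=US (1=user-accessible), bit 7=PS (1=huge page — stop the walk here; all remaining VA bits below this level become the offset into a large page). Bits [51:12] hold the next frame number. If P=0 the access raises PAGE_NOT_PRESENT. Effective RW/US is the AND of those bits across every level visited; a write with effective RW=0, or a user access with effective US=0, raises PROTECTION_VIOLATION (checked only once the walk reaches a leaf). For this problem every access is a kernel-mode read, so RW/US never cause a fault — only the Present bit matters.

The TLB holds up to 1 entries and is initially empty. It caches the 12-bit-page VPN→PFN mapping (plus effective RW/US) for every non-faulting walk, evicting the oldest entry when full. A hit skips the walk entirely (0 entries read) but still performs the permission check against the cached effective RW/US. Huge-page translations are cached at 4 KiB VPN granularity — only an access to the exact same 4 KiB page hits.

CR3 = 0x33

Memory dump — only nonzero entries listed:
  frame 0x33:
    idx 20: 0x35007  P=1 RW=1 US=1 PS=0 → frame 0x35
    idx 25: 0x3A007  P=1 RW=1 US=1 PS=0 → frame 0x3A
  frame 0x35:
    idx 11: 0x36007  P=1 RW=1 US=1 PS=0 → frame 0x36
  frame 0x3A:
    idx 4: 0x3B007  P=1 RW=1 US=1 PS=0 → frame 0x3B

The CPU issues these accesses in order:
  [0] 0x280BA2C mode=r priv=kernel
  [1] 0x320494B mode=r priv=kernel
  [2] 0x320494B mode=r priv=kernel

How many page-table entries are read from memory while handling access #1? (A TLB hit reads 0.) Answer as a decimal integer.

Trace:
#0 VA=0x280BA2C (r,kernel):
  [0] read 0x33 idx=20: raw=0x35007 flags P=1 W=1 U=1 S=0
  [1] read 0x35 idx=11: raw=0x36007 flags P=1 W=1 U=1 S=0
  ⇒ phys 0x36A2C  [2 reads]
#1 VA=0x320494B (r,kernel):
  [0] read 0x33 idx=25: raw=0x3A007 flags P=1 W=1 U=1 S=0
  [1] read 0x3A idx=4: raw=0x3B007 flags P=1 W=1 U=1 S=0
  ⇒ phys 0x3B94B  [2 reads]
#2 VA=0x320494B (r,kernel):
  TLB hit vpn=0x3204 → PA=0x3B94B

Entries read for #1: 2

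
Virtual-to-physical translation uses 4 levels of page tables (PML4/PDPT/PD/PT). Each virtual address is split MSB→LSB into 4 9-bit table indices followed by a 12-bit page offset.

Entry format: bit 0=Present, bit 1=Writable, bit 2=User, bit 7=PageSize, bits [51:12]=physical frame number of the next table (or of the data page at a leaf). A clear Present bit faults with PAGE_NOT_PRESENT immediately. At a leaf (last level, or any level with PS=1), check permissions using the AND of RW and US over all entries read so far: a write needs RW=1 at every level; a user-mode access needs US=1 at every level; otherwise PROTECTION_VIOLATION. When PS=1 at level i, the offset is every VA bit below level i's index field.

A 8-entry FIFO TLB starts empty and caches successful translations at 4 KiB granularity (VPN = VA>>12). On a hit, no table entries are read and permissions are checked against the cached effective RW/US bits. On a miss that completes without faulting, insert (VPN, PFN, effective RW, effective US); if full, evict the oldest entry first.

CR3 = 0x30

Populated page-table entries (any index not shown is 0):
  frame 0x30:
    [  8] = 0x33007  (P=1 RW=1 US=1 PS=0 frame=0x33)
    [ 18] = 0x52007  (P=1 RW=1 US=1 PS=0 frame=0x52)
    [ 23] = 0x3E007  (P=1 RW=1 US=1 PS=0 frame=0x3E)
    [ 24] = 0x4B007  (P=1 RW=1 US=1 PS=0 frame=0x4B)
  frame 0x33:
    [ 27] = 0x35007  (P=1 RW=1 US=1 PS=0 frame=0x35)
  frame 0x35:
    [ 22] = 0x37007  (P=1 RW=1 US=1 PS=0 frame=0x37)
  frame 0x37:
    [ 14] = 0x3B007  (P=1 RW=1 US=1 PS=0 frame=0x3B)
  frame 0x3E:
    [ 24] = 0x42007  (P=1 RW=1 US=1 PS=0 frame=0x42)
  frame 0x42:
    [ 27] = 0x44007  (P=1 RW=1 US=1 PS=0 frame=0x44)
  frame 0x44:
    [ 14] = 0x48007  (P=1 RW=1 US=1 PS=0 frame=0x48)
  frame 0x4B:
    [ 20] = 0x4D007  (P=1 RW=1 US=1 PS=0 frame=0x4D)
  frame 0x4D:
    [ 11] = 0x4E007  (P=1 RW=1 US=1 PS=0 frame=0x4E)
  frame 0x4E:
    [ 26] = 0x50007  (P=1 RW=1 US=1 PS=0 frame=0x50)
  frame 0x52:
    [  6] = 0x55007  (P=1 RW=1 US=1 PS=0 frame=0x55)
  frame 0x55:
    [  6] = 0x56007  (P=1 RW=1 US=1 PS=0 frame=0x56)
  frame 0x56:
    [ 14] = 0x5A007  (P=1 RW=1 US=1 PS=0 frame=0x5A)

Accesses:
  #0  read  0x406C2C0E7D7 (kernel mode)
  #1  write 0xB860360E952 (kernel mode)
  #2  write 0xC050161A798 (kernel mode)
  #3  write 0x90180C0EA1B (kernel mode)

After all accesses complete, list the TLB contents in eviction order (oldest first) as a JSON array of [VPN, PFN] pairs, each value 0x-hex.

Per-access translation:
#0 VA=0x406C2C0E7D7 (r,kernel):
  L0: frame=0x30 idx=8 entry=0x33007 [P=1 RW=1 US=1 PS=0]
  L1: frame=0x33 idx=27 entry=0x35007 [P=1 RW=1 US=1 PS=0]
  L2: frame=0x35 idx=22 entry=0x37007 [P=1 RW=1 US=1 PS=0]
  L3: frame=0x37 idx=14 entry=0x3B007 [P=1 RW=1 US=1 PS=0]
  ✓ 0x3B7D7  — 4 lookups
#1 VA=0xB860360E952 (w,kernel):
  L0: frame=0x30 idx=23 entry=0x3E007 [P=1 RW=1 US=1 PS=0]
  L1: frame=0x3E idx=24 entry=0x42007 [P=1 RW=1 US=1 PS=0]
  L2: frame=0x42 idx=27 entry=0x44007 [P=1 RW=1 US=1 PS=0]
  L3: frame=0x44 idx=14 entry=0x48007 [P=1 RW=1 US=1 PS=0]
  ✓ 0x48952  — 4 lookups
#2 VA=0xC050161A798 (w,kernel):
  L0: frame=0x30 idx=24 entry=0x4B007 [P=1 RW=1 US=1 PS=0]
  L1: frame=0x4B idx=20 entry=0x4D007 [P=1 RW=1 US=1 PS=0]
  L2: frame=0x4D idx=11 entry=0x4E007 [P=1 RW=1 US=1 PS=0]
  L3: frame=0x4E idx=26 entry=0x50007 [P=1 RW=1 US=1 PS=0]
  ✓ 0x50798  — 4 lookups
#3 VA=0x90180C0EA1B (w,kernel):
  L0: frame=0x30 idx=18 entry=0x52007 [P=1 RW=1 US=1 PS=0]
  L1: frame=0x52 idx=6 entry=0x55007 [P=1 RW=1 US=1 PS=0]
  L2: frame=0x55 idx=6 entry=0x56007 [P=1 RW=1 US=1 PS=0]
  L3: frame=0x56 idx=14 entry=0x5A007 [P=1 RW=1 US=1 PS=0]
  ✓ 0x5AA1B  — 4 lookups

TLB: [["0x406C2C0E", "0x3B"], ["0xB860360E", "0x48"], ["0xC050161A", "0x50"], ["0x90180C0E", "0x5A"]]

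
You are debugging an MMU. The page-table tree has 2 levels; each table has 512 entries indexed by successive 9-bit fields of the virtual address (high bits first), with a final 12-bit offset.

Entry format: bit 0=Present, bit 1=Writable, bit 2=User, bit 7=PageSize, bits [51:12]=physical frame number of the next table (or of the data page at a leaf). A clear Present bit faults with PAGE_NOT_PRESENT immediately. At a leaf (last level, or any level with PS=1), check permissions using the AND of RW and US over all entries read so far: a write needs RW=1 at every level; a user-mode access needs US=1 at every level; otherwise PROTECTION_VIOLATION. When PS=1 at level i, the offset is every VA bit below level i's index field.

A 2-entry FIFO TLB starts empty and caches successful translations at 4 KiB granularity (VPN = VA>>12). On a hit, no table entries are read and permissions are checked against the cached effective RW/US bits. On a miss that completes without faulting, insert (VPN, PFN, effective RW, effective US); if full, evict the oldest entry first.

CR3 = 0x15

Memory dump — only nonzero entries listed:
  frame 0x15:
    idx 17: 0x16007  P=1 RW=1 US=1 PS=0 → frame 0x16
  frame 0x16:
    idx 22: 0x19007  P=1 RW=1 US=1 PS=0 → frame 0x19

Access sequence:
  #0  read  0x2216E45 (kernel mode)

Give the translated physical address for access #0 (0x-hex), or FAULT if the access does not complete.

Walk each access:
#0 VA=0x2216E45 (r,kernel):
  [0] read 0x15 idx=17: raw=0x16007 flags P=1 W=1 U=1 S=0
  [1] read 0x16 idx=22: raw=0x19007 flags P=1 W=1 U=1 S=0
  ✓ 0x19E45  — 2 lookups

Access #0 PA: 0x19E45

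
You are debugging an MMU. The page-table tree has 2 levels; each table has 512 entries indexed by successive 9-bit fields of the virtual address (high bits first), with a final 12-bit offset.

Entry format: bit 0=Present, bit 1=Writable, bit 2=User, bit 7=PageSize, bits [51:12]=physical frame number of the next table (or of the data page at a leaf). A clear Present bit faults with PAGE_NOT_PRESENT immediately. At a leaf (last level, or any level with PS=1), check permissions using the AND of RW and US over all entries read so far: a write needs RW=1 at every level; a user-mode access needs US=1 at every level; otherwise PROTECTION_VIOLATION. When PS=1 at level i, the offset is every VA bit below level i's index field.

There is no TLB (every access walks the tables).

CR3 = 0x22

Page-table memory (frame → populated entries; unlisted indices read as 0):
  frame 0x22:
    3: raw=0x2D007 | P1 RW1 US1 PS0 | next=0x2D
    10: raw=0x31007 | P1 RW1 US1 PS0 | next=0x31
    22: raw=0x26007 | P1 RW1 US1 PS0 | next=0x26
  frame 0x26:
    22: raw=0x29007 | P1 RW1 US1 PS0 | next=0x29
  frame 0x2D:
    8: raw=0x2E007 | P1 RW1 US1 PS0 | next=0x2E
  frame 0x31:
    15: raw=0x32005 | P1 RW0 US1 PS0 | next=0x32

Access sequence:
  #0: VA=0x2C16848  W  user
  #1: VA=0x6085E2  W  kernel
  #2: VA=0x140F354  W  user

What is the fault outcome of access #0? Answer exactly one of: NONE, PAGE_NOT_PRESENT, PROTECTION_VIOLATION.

Trace:
#0 VA=0x2C16848 (w,user):
  lvl0: tbl 0x22, slot 22 ⇒ 0x26007 (P1/RW1/US1/PS0)
  lvl1: tbl 0x26, slot 22 ⇒ 0x29007 (P1/RW1/US1/PS0)
  ⇒ phys 0x29848  [2 reads]
#1 VA=0x6085E2 (w,kernel):
  lvl0: tbl 0x22, slot 3 ⇒ 0x2D007 (P1/RW1/US1/PS0)
  lvl1: tbl 0x2D, slot 8 ⇒ 0x2E007 (P1/RW1/US1/PS0)
  ⇒ phys 0x2E5E2  [2 reads]
#2 VA=0x140F354 (w,user):
  lvl0: tbl 0x22, slot 10 ⇒ 0x31007 (P1/RW1/US1/PS0)
  lvl1: tbl 0x31, slot 15 ⇒ 0x32005 (P1/RW0/US1/PS0)
  ✗ PROTECTION_VIOLATION  [2 reads]

Access #0 fault: NONE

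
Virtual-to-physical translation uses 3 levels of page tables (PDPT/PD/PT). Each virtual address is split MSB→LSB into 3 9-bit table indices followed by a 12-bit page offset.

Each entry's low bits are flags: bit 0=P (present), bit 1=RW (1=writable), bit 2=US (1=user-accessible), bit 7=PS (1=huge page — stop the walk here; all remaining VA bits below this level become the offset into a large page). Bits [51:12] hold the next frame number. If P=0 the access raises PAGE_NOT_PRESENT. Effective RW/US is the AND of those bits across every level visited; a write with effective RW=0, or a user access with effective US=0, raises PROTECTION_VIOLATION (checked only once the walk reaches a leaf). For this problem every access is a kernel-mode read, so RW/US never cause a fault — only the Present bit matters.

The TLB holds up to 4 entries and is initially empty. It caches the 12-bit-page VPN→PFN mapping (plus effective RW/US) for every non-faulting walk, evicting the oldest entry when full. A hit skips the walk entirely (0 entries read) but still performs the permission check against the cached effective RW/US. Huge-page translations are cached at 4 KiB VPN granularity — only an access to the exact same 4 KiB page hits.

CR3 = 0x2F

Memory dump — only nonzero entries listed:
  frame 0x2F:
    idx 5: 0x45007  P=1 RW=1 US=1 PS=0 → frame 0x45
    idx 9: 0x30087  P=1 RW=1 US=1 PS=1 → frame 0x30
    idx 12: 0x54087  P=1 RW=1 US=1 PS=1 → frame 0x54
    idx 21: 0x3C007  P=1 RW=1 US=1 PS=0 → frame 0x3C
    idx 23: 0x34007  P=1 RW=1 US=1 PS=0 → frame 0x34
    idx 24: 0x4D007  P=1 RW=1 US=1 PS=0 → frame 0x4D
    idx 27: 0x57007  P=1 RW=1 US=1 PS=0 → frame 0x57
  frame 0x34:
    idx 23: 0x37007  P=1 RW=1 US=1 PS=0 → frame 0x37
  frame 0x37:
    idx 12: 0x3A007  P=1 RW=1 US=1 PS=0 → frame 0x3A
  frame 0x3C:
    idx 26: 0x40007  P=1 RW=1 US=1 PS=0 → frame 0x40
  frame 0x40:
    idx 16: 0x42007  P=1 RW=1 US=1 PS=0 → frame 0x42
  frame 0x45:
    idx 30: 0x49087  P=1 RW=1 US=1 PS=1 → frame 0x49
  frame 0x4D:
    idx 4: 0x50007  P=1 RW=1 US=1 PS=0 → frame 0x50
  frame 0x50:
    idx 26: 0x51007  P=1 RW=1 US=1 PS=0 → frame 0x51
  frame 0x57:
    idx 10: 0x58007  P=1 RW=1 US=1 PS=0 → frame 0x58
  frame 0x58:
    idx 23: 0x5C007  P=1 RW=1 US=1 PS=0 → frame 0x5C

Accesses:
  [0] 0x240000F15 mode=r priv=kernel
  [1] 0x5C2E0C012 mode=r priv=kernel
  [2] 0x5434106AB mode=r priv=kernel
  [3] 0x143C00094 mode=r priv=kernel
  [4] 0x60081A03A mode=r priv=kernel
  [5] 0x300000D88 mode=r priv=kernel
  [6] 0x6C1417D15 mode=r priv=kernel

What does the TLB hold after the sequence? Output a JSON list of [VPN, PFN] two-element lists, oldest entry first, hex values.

Trace:
#0 VA=0x240000F15 (r,kernel):
  lvl0: tbl 0x2F, slot 9 ⇒ 0x30087 (P1/RW1/US1/PS1)
  → PA=0x30F15 (huge @L0)  (1 entries read)
#1 VA=0x5C2E0C012 (r,kernel):
  lvl0: tbl 0x2F, slot 23 ⇒ 0x34007 (P1/RW1/US1/PS0)
  lvl1: tbl 0x34, slot 23 ⇒ 0x37007 (P1/RW1/US1/PS0)
  lvl2: tbl 0x37, slot 12 ⇒ 0x3A007 (P1/RW1/US1/PS0)
  → PA=0x3A012  (3 entries read)
#2 VA=0x5434106AB (r,kernel):
  lvl0: tbl 0x2F, slot 21 ⇒ 0x3C007 (P1/RW1/US1/PS0)
  lvl1: tbl 0x3C, slot 26 ⇒ 0x40007 (P1/RW1/US1/PS0)
  lvl2: tbl 0x40, slot 16 ⇒ 0x42007 (P1/RW1/US1/PS0)
  → PA=0x426AB  (3 entries read)
#3 VA=0x143C00094 (r,kernel):
  lvl0: tbl 0x2F, slot 5 ⇒ 0x45007 (P1/RW1/US1/PS0)
  lvl1: tbl 0x45, slot 30 ⇒ 0x49087 (P1/RW1/US1/PS1)
  → PA=0x49094 (huge @L1)  (2 entries read)
#4 VA=0x60081A03A (r,kernel):
  lvl0: tbl 0x2F, slot 24 ⇒ 0x4D007 (P1/RW1/US1/PS0)
  lvl1: tbl 0x4D, slot 4 ⇒ 0x50007 (P1/RW1/US1/PS0)
  lvl2: tbl 0x50, slot 26 ⇒ 0x51007 (P1/RW1/US1/PS0)
  → PA=0x5103A  (3 entries read)
#5 VA=0x300000D88 (r,kernel):
  lvl0: tbl 0x2F, slot 12 ⇒ 0x54087 (P1/RW1/US1/PS1)
  → PA=0x54D88 (huge @L0)  (1 entries read)
#6 VA=0x6C1417D15 (r,kernel):
  lvl0: tbl 0x2F, slot 27 ⇒ 0x57007 (P1/RW1/US1/PS0)
  lvl1: tbl 0x57, slot 10 ⇒ 0x58007 (P1/RW1/US1/PS0)
  lvl2: tbl 0x58, slot 23 ⇒ 0x5C007 (P1/RW1/US1/PS0)
  → PA=0x5CD15  (3 entries read)

TLB: [["0x143C00", "0x49"], ["0x60081A", "0x51"], ["0x300000", "0x54"], ["0x6C1417", "0x5C"]]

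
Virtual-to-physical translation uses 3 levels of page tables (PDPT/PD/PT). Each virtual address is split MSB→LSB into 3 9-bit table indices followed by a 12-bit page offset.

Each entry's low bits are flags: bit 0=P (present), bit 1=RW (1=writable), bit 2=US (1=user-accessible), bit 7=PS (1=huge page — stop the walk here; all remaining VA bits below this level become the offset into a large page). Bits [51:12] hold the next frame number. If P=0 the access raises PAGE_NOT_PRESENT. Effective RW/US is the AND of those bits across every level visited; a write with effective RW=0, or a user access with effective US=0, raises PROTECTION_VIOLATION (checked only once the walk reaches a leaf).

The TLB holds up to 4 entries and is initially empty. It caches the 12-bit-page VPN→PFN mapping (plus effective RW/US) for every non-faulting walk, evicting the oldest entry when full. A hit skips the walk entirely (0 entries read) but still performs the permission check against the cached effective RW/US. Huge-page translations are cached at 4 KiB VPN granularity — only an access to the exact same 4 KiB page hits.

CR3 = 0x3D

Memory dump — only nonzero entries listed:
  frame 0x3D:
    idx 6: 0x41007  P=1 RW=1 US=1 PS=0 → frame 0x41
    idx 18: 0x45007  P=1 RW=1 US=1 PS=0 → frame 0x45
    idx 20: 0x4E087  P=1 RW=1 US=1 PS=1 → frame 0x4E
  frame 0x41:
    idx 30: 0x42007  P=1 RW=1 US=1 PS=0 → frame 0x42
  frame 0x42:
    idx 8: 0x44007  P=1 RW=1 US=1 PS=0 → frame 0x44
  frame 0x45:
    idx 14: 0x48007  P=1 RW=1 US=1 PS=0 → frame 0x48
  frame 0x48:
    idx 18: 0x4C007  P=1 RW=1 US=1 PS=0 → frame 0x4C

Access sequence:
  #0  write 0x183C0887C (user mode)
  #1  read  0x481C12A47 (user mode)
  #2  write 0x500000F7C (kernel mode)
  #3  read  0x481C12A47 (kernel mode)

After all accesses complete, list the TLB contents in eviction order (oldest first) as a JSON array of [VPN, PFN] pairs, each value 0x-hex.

Per-access translation:
#0 VA=0x183C0887C (w,user):
  L0: frame=0x3D idx=6 entry=0x41007 [P=1 RW=1 US=1 PS=0]
  L1: frame=0x41 idx=30 entry=0x42007 [P=1 RW=1 US=1 PS=0]
  L2: frame=0x42 idx=8 entry=0x44007 [P=1 RW=1 US=1 PS=0]
  ✓ 0x4487C  — 3 lookups
#1 VA=0x481C12A47 (r,user):
  L0: frame=0x3D idx=18 entry=0x45007 [P=1 RW=1 US=1 PS=0]
  L1: frame=0x45 idx=14 entry=0x48007 [P=1 RW=1 US=1 PS=0]
  L2: frame=0x48 idx=18 entry=0x4C007 [P=1 RW=1 US=1 PS=0]
  ✓ 0x4CA47  — 3 lookups
#2 VA=0x500000F7C (w,kernel):
  L0: frame=0x3D idx=20 entry=0x4E087 [P=1 RW=1 US=1 PS=1]
  ✓ 0x4EF7C (huge @L0)  — 1 lookups
#3 VA=0x481C12A47 (r,kernel):
  TLB hit vpn=0x481C12 → PA=0x4CA47

TLB: [["0x183C08", "0x44"], ["0x481C12", "0x4C"], ["0x500000", "0x4E"]]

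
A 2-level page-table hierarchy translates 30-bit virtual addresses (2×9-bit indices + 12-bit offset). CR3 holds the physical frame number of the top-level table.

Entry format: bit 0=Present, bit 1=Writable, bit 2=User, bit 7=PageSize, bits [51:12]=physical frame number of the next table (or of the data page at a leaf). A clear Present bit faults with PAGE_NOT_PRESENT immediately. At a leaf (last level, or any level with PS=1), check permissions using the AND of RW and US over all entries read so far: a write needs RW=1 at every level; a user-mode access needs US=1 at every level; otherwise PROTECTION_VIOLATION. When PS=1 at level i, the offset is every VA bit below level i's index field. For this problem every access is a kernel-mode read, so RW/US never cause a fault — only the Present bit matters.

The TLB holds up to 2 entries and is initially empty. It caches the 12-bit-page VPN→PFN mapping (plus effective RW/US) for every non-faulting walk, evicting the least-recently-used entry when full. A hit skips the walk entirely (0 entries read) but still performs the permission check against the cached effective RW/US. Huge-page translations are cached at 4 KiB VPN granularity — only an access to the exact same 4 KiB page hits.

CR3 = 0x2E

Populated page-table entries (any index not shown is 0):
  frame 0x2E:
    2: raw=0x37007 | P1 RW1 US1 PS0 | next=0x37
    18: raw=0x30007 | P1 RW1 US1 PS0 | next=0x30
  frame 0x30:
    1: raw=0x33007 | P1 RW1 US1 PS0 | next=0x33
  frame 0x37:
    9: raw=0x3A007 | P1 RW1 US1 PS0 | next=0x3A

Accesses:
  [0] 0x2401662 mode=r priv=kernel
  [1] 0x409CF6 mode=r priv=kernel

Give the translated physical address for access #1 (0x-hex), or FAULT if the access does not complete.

Per-access translation:
#0 VA=0x2401662 (r,kernel):
  L0 @0x2E[18] → 0x30007  P=1,RW=1,US=1,PS=0
  L1 @0x30[1] → 0x33007  P=1,RW=1,US=1,PS=0
  ✓ 0x33662  — 2 lookups
#1 VA=0x409CF6 (r,kernel):
  L0 @0x2E[2] → 0x37007  P=1,RW=1,US=1,PS=0
  L1 @0x37[9] → 0x3A007  P=1,RW=1,US=1,PS=0
  ✓ 0x3ACF6  — 2 lookups

Access #1 PA: 0x3ACF6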